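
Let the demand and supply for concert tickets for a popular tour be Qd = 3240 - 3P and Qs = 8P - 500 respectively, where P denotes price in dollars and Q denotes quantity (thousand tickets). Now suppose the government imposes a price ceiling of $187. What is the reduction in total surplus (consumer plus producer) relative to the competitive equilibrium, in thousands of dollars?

343332

Equilibrium: 3240 - 3P = 8P - 500, so 3740 = 11P and P* = 340, Q* = 2220.
Since 187 < 340, the ceiling is binding.
At P = 187: Qd = 3240 - 3·187 = 2679 and Qs = 8·187 - 500 = 996.
Quantity traded falls to 996. At Q = 996 the demand price is (3240 - 996)/3 = 748 and the supply price is (500 + 996)/8 = 187.
Deadweight loss = ½ · (748 - 187) · (2220 - 996) = ½ · 561 · 1224 = 343332.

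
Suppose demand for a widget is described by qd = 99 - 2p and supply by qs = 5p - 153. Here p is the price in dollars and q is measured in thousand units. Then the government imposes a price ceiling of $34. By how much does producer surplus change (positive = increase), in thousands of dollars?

Without the control the market clears where 99 - 2p = 5p - 153, i.e. p* = 36 and q* = 27.
Because the ceiling (34) lies below the market-clearing price, it is binding.
At p = 34: qd = 99 - 2·34 = 31 and qs = 5·34 - 153 = 17.
Producer surplus without the control is ½ · (36 - 30.6) · 27 = 72.9.
With the ceiling, producers sell 17 units at 34, so PS = ½ · (34 - 30.6) · 17 = 28.9.
Change in producer surplus = 28.9 - 72.9 = -44.

-44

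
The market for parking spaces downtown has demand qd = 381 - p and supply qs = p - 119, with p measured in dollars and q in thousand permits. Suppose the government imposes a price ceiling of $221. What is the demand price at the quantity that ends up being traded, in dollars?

279

In a free market, 381 - p = p - 119 gives the equilibrium p* = 250, q* = 131.
Since 221 < 250, the ceiling is binding.
At p = 221: qd = 381 - 221 = 160 and qs = 221 - 119 = 102.
Only 102 units reach the market. On the demand curve, the marginal buyer's willingness to pay at q = 102 is (381 - 102) = 279.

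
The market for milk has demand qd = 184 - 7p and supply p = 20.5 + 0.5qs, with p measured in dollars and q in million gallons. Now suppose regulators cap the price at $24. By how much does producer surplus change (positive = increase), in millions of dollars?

Rearranging supply gives qs = 2p - 41. Setting quantity demanded equal to quantity supplied, 184 - 7p = 2p - 41, gives p* = 25 and q* = 9.
The ceiling of 24 is below the equilibrium price 25, so it binds.
At p = 24: qd = 184 - 7·24 = 16 and qs = 2·24 - 41 = 7.
Producer surplus without the control is ½ · (25 - 20.5) · 9 = 20.25.
With the ceiling, producers sell 7 units at 24, so PS = ½ · (24 - 20.5) · 7 = 12.25.
Change in producer surplus = 12.25 - 20.25 = -8.

-8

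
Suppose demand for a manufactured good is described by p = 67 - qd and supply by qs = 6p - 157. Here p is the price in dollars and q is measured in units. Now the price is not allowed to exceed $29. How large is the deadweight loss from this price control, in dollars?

189

Rearranging demand gives qd = 67 - p. In a free market, 67 - p = 6p - 157 gives the equilibrium p* = 32, q* = 35.
Since 29 < 32, the ceiling is binding.
At p = 29: qd = 67 - 29 = 38 and qs = 6·29 - 157 = 17.
Quantity traded falls to 17. At q = 17 the demand price is 67 - 17 = 50 and the supply price is (157 + 17)/6 = 29.
Deadweight loss = ½ · (50 - 29) · (35 - 17) = ½ · 21 · 18 = 189.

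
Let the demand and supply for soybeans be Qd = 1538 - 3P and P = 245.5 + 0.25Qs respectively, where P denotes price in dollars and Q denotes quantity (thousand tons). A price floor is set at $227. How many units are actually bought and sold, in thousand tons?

458

Rearranging supply gives Qs = 4P - 982. Equilibrium: 1538 - 3P = 4P - 982, so 2520 = 7P and P* = 360, Q* = 458.
Since 227 is below P* = 360, the floor does not bind and the free-market outcome prevails.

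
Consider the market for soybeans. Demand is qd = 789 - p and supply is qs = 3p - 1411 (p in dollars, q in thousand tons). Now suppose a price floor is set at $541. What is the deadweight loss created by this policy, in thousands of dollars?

In a free market, 789 - p = 3p - 1411 gives the equilibrium p* = 550, q* = 239.
Since 541 is below p* = 550, the floor does not bind and the free-market outcome prevails.
Since the control does not bind, no trades are prevented and deadweight loss is zero.

0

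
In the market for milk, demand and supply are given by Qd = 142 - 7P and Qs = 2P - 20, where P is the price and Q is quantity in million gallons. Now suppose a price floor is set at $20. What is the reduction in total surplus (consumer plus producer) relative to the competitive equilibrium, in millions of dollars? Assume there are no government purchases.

Without the control the market clears where 142 - 7P = 2P - 20, i.e. P* = 18 and Q* = 16.
Since 20 > 18, the floor is binding.
At P = 20: Qd = 142 - 7·20 = 2 and Qs = 2·20 - 20 = 20.
Quantity traded falls to 2. At Q = 2 the demand price is (142 - 2)/7 = 20 and the supply price is (20 + 2)/2 = 11.
Deadweight loss = ½ · (20 - 11) · (16 - 2) = ½ · 9 · 14 = 63.

63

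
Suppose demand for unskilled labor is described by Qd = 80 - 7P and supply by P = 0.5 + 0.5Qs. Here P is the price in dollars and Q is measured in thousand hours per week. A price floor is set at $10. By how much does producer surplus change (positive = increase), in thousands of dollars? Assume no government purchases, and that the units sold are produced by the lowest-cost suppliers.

-2.25

Rearranging supply gives Qs = 2P - 1. Setting quantity demanded equal to quantity supplied, 80 - 7P = 2P - 1, gives P* = 9 and Q* = 17.
The floor of 10 is above the equilibrium price 9, so it binds.
At P = 10: Qd = 80 - 7·10 = 10 and Qs = 2·10 - 1 = 19.
Producer surplus without the control is ½ · (9 - 0.5) · 17 = 72.25.
With the floor, 10 units are sold at 10. The supply price at Q = 10 is 5.5, so PS = ½ · [(10 - 0.5) + (10 - 5.5)] · 10 = 70.
Change in producer surplus = 70 - 72.25 = -2.25.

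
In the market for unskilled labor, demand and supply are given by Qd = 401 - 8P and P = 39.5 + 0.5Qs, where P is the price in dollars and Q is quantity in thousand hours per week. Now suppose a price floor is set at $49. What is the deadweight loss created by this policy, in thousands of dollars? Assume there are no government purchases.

20

Rearranging supply gives Qs = 2P - 79. In a free market, 401 - 8P = 2P - 79 gives the equilibrium P* = 48, Q* = 17.
Since 49 > 48, the floor is binding.
At P = 49: Qd = 401 - 8·49 = 9 and Qs = 2·49 - 79 = 19.
Quantity traded falls to 9. At Q = 9 the demand price is (401 - 9)/8 = 49 and the supply price is (79 + 9)/2 = 44.
Deadweight loss = ½ · (49 - 44) · (17 - 9) = ½ · 5 · 8 = 20.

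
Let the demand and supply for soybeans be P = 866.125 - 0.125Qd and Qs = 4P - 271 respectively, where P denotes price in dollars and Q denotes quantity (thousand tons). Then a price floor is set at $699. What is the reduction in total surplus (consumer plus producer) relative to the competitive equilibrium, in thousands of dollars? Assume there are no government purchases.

117612

Rearranging demand gives Qd = 6929 - 8P. Setting quantity demanded equal to quantity supplied, 6929 - 8P = 4P - 271, gives P* = 600 and Q* = 2129.
Because the floor (699) lies above the market-clearing price, it is binding.
At P = 699: Qd = 6929 - 8·699 = 1337 and Qs = 4·699 - 271 = 2525.
Quantity traded falls to 1337. At Q = 1337 the demand price is (6929 - 1337)/8 = 699 and the supply price is (271 + 1337)/4 = 402.
Deadweight loss = ½ · (699 - 402) · (2129 - 1337) = ½ · 297 · 792 = 117612.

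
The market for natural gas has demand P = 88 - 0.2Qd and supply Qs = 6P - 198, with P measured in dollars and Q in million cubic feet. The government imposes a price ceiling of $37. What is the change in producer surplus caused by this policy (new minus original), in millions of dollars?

-1827

Rearranging demand gives Qd = 440 - 5P. In a free market, 440 - 5P = 6P - 198 gives the equilibrium P* = 58, Q* = 150.
Because the ceiling (37) lies below the market-clearing price, it is binding.
At P = 37: Qd = 440 - 5·37 = 255 and Qs = 6·37 - 198 = 24.
Producer surplus without the control is ½ · (58 - 33) · 150 = 1875.
With the ceiling, producers sell 24 units at 37, so PS = ½ · (37 - 33) · 24 = 48.
Change in producer surplus = 48 - 1875 = -1827.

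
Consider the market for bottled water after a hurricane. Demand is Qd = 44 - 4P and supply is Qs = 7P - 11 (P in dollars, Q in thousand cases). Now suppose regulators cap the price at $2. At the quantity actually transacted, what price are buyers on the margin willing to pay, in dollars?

Equilibrium: 44 - 4P = 7P - 11, so 55 = 11P and P* = 5, Q* = 24.
The ceiling of 2 is below the equilibrium price 5, so it binds.
At P = 2: Qd = 44 - 4·2 = 36 and Qs = 7·2 - 11 = 3.
Only 3 units reach the market. On the demand curve, the marginal buyer's willingness to pay at Q = 3 is (44 - 3)/4 = 10.25.

10.25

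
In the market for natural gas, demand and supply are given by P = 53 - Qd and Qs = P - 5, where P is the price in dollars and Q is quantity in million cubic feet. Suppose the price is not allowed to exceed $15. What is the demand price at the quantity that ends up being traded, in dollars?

43

Rearranging demand gives Qd = 53 - P. Setting quantity demanded equal to quantity supplied, 53 - P = P - 5, gives P* = 29 and Q* = 24.
Because the ceiling (15) lies below the market-clearing price, it is binding.
At P = 15: Qd = 53 - 15 = 38 and Qs = 15 - 5 = 10.
Only 10 units reach the market. On the demand curve, the marginal buyer's willingness to pay at Q = 10 is (53 - 10) = 43.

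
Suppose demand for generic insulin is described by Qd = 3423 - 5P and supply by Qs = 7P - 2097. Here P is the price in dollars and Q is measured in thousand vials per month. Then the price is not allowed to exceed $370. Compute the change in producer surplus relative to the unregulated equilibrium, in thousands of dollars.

-72720

Setting quantity demanded equal to quantity supplied, 3423 - 5P = 7P - 2097, gives P* = 460 and Q* = 1123.
The ceiling of 370 is below the equilibrium price 460, so it binds.
At P = 370: Qd = 3423 - 5·370 = 1573 and Qs = 7·370 - 2097 = 493.
Producer surplus without the control is ½ · (460 - 2097/7) · 1123 = 1261129/14.
With the ceiling, producers sell 493 units at 370, so PS = ½ · (370 - 2097/7) · 493 = 243049/14.
Change in producer surplus = 243049/14 - 1261129/14 = -72720.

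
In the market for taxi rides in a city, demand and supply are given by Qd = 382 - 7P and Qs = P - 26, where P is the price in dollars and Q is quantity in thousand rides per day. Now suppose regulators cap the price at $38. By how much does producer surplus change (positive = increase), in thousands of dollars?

-240.5

Setting quantity demanded equal to quantity supplied, 382 - 7P = P - 26, gives P* = 51 and Q* = 25.
Since 38 < 51, the ceiling is binding.
At P = 38: Qd = 382 - 7·38 = 116 and Qs = 38 - 26 = 12.
Producer surplus without the control is ½ · (51 - 26) · 25 = 312.5.
With the ceiling, producers sell 12 units at 38, so PS = ½ · (38 - 26) · 12 = 72.
Change in producer surplus = 72 - 312.5 = -240.5.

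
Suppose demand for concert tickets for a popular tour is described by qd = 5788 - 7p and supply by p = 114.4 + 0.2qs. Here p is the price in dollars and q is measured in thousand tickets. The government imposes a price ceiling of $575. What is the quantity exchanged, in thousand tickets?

Rearranging supply gives qs = 5p - 572. Without the control the market clears where 5788 - 7p = 5p - 572, i.e. p* = 530 and q* = 2078.
Since 575 is above p* = 530, the ceiling does not bind and the free-market outcome prevails.

2078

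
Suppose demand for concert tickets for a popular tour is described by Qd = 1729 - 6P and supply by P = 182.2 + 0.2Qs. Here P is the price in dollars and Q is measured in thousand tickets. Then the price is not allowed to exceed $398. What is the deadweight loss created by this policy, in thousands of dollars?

0

Rearranging supply gives Qs = 5P - 911. Setting quantity demanded equal to quantity supplied, 1729 - 6P = 5P - 911, gives P* = 240 and Q* = 289.
The ceiling of 398 is above the equilibrium price 240, so it is not binding; the market clears at P* = 240, Q* = 289.
Since the control does not bind, no trades are prevented and deadweight loss is zero.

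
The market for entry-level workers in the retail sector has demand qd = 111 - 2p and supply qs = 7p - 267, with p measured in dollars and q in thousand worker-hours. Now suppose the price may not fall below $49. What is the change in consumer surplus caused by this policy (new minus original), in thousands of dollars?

Equilibrium: 111 - 2p = 7p - 267, so 378 = 9p and p* = 42, q* = 27.
The floor of 49 is above the equilibrium price 42, so it binds.
At p = 49: qd = 111 - 2·49 = 13 and qs = 7·49 - 267 = 76.
Consumer surplus without the control is ½ · (55.5 - 42) · 27 = 182.25.
With the floor, consumers buy 13 units at 49, so CS = ½ · (55.5 - 49) · 13 = 42.25.
Change in consumer surplus = 42.25 - 182.25 = -140.

-140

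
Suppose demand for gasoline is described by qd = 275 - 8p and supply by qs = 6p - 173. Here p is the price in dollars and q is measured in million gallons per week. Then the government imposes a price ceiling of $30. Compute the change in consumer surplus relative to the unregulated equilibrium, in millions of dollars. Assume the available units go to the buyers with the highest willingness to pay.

5

Equilibrium: 275 - 8p = 6p - 173, so 448 = 14p and p* = 32, q* = 19.
Because the ceiling (30) lies below the market-clearing price, it is binding.
At p = 30: qd = 275 - 8·30 = 35 and qs = 6·30 - 173 = 7.
Consumer surplus without the control is ½ · (34.375 - 32) · 19 = 22.5625.
With the ceiling, 7 units are sold at 30 (assume they go to the highest-value buyers). The demand price at q = 7 is 33.5, so CS = ½ · [(34.375 - 30) + (33.5 - 30)] · 7 = 27.5625.
Change in consumer surplus = 27.5625 - 22.5625 = 5.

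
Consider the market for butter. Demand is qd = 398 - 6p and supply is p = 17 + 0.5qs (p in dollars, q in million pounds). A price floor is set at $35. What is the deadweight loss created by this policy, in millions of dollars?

Rearranging supply gives qs = 2p - 34. Setting quantity demanded equal to quantity supplied, 398 - 6p = 2p - 34, gives p* = 54 and q* = 74.
The floor of 35 is below the equilibrium price 54, so it is not binding; the market clears at p* = 54, q* = 74.
Since the control does not bind, no trades are prevented and deadweight loss is zero.

0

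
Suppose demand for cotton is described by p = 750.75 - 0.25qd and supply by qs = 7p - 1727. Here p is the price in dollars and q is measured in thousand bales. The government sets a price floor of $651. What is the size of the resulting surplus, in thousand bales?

2431

Rearranging demand gives qd = 3003 - 4p. Setting quantity demanded equal to quantity supplied, 3003 - 4p = 7p - 1727, gives p* = 430 and q* = 1283.
Because the floor (651) lies above the market-clearing price, it is binding.
At p = 651: qd = 3003 - 4·651 = 399 and qs = 7·651 - 1727 = 2830.
Surplus = qs - qd = 2830 - 399 = 2431.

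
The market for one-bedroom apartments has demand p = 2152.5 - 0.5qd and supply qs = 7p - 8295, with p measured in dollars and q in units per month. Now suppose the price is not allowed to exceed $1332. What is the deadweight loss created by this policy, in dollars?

Rearranging demand gives qd = 4305 - 2p. Without the control the market clears where 4305 - 2p = 7p - 8295, i.e. p* = 1400 and q* = 1505.
Since 1332 < 1400, the ceiling is binding.
At p = 1332: qd = 4305 - 2·1332 = 1641 and qs = 7·1332 - 8295 = 1029.
Quantity traded falls to 1029. At q = 1029 the demand price is (4305 - 1029)/2 = 1638 and the supply price is (8295 + 1029)/7 = 1332.
Deadweight loss = ½ · (1638 - 1332) · (1505 - 1029) = ½ · 306 · 476 = 72828.

72828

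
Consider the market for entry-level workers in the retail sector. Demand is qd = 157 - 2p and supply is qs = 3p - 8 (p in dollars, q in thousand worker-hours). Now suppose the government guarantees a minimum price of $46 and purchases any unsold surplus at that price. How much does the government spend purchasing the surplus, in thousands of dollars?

2990

Setting quantity demanded equal to quantity supplied, 157 - 2p = 3p - 8, gives p* = 33 and q* = 91.
Since 46 > 33, the floor is binding.
At p = 46: qd = 157 - 2·46 = 65 and qs = 3·46 - 8 = 130.
Surplus = qs - qd = 65.
Government expenditure = surplus × support price = 65 × 46 = 2990.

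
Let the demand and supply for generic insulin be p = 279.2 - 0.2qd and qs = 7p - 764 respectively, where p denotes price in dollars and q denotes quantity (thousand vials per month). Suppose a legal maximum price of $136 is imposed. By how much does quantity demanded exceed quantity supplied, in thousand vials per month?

Rearranging demand gives qd = 1396 - 5p. In a free market, 1396 - 5p = 7p - 764 gives the equilibrium p* = 180, q* = 496.
Since 136 < 180, the ceiling is binding.
At p = 136: qd = 1396 - 5·136 = 716 and qs = 7·136 - 764 = 188.
Shortage = qd - qs = 716 - 188 = 528.

528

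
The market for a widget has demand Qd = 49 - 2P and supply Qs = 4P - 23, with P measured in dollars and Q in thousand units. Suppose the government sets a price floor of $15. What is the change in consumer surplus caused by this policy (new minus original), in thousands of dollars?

-66

Without the control the market clears where 49 - 2P = 4P - 23, i.e. P* = 12 and Q* = 25.
The floor of 15 is above the equilibrium price 12, so it binds.
At P = 15: Qd = 49 - 2·15 = 19 and Qs = 4·15 - 23 = 37.
Consumer surplus without the control is ½ · (24.5 - 12) · 25 = 156.25.
With the floor, consumers buy 19 units at 15, so CS = ½ · (24.5 - 15) · 19 = 90.25.
Change in consumer surplus = 90.25 - 156.25 = -66.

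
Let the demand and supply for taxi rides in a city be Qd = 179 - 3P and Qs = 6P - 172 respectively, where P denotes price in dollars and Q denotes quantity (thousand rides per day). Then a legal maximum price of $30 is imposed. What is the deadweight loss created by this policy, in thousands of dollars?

Setting quantity demanded equal to quantity supplied, 179 - 3P = 6P - 172, gives P* = 39 and Q* = 62.
Since 30 < 39, the ceiling is binding.
At P = 30: Qd = 179 - 3·30 = 89 and Qs = 6·30 - 172 = 8.
Quantity traded falls to 8. At Q = 8 the demand price is (179 - 8)/3 = 57 and the supply price is (172 + 8)/6 = 30.
Deadweight loss = ½ · (57 - 30) · (62 - 8) = ½ · 27 · 54 = 729.

729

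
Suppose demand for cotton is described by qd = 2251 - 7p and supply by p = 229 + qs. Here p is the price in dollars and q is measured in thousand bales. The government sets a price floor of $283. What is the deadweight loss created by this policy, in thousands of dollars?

Rearranging supply gives qs = p - 229. Equilibrium: 2251 - 7p = p - 229, so 2480 = 8p and p* = 310, q* = 81.
Since 283 is below p* = 310, the floor does not bind and the free-market outcome prevails.
Since the control does not bind, no trades are prevented and deadweight loss is zero.

0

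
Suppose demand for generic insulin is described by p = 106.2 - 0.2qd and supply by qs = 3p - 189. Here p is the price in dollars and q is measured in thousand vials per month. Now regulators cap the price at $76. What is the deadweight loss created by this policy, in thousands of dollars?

470.4

Rearranging demand gives qd = 531 - 5p. In a free market, 531 - 5p = 3p - 189 gives the equilibrium p* = 90, q* = 81.
Because the ceiling (76) lies below the market-clearing price, it is binding.
At p = 76: qd = 531 - 5·76 = 151 and qs = 3·76 - 189 = 39.
Quantity traded falls to 39. At q = 39 the demand price is (531 - 39)/5 = 98.4 and the supply price is (189 + 39)/3 = 76.
Deadweight loss = ½ · (98.4 - 76) · (81 - 39) = ½ · 22.4 · 42 = 470.4.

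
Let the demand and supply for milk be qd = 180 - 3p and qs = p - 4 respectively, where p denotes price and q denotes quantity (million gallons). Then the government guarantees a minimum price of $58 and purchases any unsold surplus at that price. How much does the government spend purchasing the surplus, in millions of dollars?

In a free market, 180 - 3p = p - 4 gives the equilibrium p* = 46, q* = 42.
The floor of 58 is above the equilibrium price 46, so it binds.
At p = 58: qd = 180 - 3·58 = 6 and qs = 58 - 4 = 54.
Surplus = qs - qd = 48.
Government expenditure = surplus × support price = 48 × 58 = 2784.

2784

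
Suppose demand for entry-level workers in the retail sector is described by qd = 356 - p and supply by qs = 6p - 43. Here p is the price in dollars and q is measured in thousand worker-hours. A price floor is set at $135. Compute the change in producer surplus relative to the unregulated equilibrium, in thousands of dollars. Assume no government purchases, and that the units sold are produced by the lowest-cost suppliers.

Equilibrium: 356 - p = 6p - 43, so 399 = 7p and p* = 57, q* = 299.
The floor of 135 is above the equilibrium price 57, so it binds.
At p = 135: qd = 356 - 135 = 221 and qs = 6·135 - 43 = 767.
Producer surplus without the control is ½ · (57 - 43/6) · 299 = 89401/12.
With the floor, 221 units are sold at 135. The supply price at q = 221 is 44, so PS = ½ · [(135 - 43/6) + (135 - 44)] · 221 = 290173/12.
Change in producer surplus = 290173/12 - 89401/12 = 16731.

16731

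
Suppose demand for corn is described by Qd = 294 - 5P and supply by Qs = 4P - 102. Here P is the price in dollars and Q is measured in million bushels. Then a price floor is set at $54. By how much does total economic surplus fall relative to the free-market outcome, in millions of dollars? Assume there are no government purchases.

562.5

Setting quantity demanded equal to quantity supplied, 294 - 5P = 4P - 102, gives P* = 44 and Q* = 74.
Because the floor (54) lies above the market-clearing price, it is binding.
At P = 54: Qd = 294 - 5·54 = 24 and Qs = 4·54 - 102 = 114.
Quantity traded falls to 24. At Q = 24 the demand price is (294 - 24)/5 = 54 and the supply price is (102 + 24)/4 = 31.5.
Deadweight loss = ½ · (54 - 31.5) · (74 - 24) = ½ · 22.5 · 50 = 562.5.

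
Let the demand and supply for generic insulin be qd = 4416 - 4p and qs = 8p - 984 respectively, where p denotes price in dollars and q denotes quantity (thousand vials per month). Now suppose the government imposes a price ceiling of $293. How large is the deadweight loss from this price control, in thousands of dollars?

295788

Equilibrium: 4416 - 4p = 8p - 984, so 5400 = 12p and p* = 450, q* = 2616.
The ceiling of 293 is below the equilibrium price 450, so it binds.
At p = 293: qd = 4416 - 4·293 = 3244 and qs = 8·293 - 984 = 1360.
Quantity traded falls to 1360. At q = 1360 the demand price is (4416 - 1360)/4 = 764 and the supply price is (984 + 1360)/8 = 293.
Deadweight loss = ½ · (764 - 293) · (2616 - 1360) = ½ · 471 · 1256 = 295788.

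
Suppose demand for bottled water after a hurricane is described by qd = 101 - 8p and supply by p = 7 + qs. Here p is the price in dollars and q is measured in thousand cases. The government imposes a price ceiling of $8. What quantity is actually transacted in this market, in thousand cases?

Rearranging supply gives qs = p - 7. Equilibrium: 101 - 8p = p - 7, so 108 = 9p and p* = 12, q* = 5.
The ceiling of 8 is below the equilibrium price 12, so it binds.
At p = 8: qd = 101 - 8·8 = 37 and qs = 8 - 7 = 1.
The quantity actually transacted is the short side, supply: 1.

1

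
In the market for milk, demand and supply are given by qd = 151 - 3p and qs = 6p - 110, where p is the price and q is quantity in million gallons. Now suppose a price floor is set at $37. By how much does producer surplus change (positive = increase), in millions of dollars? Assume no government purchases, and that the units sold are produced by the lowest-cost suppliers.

In a free market, 151 - 3p = 6p - 110 gives the equilibrium p* = 29, q* = 64.
Because the floor (37) lies above the market-clearing price, it is binding.
At p = 37: qd = 151 - 3·37 = 40 and qs = 6·37 - 110 = 112.
Producer surplus without the control is ½ · (29 - 55/3) · 64 = 1024/3.
With the floor, 40 units are sold at 37. The supply price at q = 40 is 25, so PS = ½ · [(37 - 55/3) + (37 - 25)] · 40 = 1840/3.
Change in producer surplus = 1840/3 - 1024/3 = 272.

272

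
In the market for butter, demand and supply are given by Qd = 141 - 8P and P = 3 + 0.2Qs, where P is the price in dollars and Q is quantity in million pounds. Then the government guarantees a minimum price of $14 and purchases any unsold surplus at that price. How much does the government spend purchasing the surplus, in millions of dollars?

Rearranging supply gives Qs = 5P - 15. Without the control the market clears where 141 - 8P = 5P - 15, i.e. P* = 12 and Q* = 45.
Since 14 > 12, the floor is binding.
At P = 14: Qd = 141 - 8·14 = 29 and Qs = 5·14 - 15 = 55.
Surplus = Qs - Qd = 26.
Government expenditure = surplus × support price = 26 × 14 = 364.

364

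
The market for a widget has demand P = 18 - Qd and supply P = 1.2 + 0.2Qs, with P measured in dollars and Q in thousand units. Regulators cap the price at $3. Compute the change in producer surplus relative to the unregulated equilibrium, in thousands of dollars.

Rearranging demand gives Qd = 18 - P; rearranging supply gives Qs = 5P - 6. Setting quantity demanded equal to quantity supplied, 18 - P = 5P - 6, gives P* = 4 and Q* = 14.
Because the ceiling (3) lies below the market-clearing price, it is binding.
At P = 3: Qd = 18 - 3 = 15 and Qs = 5·3 - 6 = 9.
Producer surplus without the control is ½ · (4 - 1.2) · 14 = 19.6.
With the ceiling, producers sell 9 units at 3, so PS = ½ · (3 - 1.2) · 9 = 8.1.
Change in producer surplus = 8.1 - 19.6 = -11.5.

-11.5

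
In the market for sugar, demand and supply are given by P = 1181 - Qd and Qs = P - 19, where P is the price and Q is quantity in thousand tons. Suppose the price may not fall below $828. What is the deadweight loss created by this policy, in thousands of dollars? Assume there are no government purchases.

51984

Rearranging demand gives Qd = 1181 - P. Equilibrium: 1181 - P = P - 19, so 1200 = 2P and P* = 600, Q* = 581.
Since 828 > 600, the floor is binding.
At P = 828: Qd = 1181 - 828 = 353 and Qs = 828 - 19 = 809.
Quantity traded falls to 353. At Q = 353 the demand price is 1181 - 353 = 828 and the supply price is 19 + 353 = 372.
Deadweight loss = ½ · (828 - 372) · (581 - 353) = ½ · 456 · 228 = 51984.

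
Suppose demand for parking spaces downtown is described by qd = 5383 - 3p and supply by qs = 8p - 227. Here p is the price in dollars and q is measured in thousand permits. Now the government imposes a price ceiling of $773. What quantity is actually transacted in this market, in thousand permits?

Without the control the market clears where 5383 - 3p = 8p - 227, i.e. p* = 510 and q* = 3853.
Since 773 is above p* = 510, the ceiling does not bind and the free-market outcome prevails.

3853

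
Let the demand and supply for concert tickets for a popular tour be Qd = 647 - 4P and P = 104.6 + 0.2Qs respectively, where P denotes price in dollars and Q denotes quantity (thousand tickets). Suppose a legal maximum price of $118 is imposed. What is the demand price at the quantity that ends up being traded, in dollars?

145

Rearranging supply gives Qs = 5P - 523. Setting quantity demanded equal to quantity supplied, 647 - 4P = 5P - 523, gives P* = 130 and Q* = 127.
Because the ceiling (118) lies below the market-clearing price, it is binding.
At P = 118: Qd = 647 - 4·118 = 175 and Qs = 5·118 - 523 = 67.
Only 67 units reach the market. On the demand curve, the marginal buyer's willingness to pay at Q = 67 is (647 - 67)/4 = 145.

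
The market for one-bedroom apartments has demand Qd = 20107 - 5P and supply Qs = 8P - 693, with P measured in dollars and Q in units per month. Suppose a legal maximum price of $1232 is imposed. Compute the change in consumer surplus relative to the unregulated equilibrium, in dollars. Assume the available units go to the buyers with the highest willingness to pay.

2505270.4

Setting quantity demanded equal to quantity supplied, 20107 - 5P = 8P - 693, gives P* = 1600 and Q* = 12107.
Because the ceiling (1232) lies below the market-clearing price, it is binding.
At P = 1232: Qd = 20107 - 5·1232 = 13947 and Qs = 8·1232 - 693 = 9163.
Consumer surplus without the control is ½ · (4021.4 - 1600) · 12107 = 14657944.9.
With the ceiling, 9163 units are sold at 1232 (assume they go to the highest-value buyers). The demand price at Q = 9163 is 2188.8, so CS = ½ · [(4021.4 - 1232) + (2188.8 - 1232)] · 9163 = 17163215.3.
Change in consumer surplus = 17163215.3 - 14657944.9 = 2505270.4.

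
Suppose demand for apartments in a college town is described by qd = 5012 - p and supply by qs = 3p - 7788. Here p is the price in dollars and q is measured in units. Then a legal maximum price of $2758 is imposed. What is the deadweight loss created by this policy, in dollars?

In a free market, 5012 - p = 3p - 7788 gives the equilibrium p* = 3200, q* = 1812.
Since 2758 < 3200, the ceiling is binding.
At p = 2758: qd = 5012 - 2758 = 2254 and qs = 3·2758 - 7788 = 486.
Quantity traded falls to 486. At q = 486 the demand price is 5012 - 486 = 4526 and the supply price is (7788 + 486)/3 = 2758.
Deadweight loss = ½ · (4526 - 2758) · (1812 - 486) = ½ · 1768 · 1326 = 1172184.

1172184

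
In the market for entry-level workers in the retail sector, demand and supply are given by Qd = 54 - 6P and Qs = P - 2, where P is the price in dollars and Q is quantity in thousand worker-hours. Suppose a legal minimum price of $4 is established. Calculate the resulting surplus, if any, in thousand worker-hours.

0

Setting quantity demanded equal to quantity supplied, 54 - 6P = P - 2, gives P* = 8 and Q* = 6.
Since 4 is below P* = 8, the floor does not bind and the free-market outcome prevails.
Since the control does not bind, there is no surplus.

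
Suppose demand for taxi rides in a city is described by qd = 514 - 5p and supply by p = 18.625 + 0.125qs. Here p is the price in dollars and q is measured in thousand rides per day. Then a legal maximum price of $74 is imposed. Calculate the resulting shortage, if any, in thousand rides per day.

0

Rearranging supply gives qs = 8p - 149. Setting quantity demanded equal to quantity supplied, 514 - 5p = 8p - 149, gives p* = 51 and q* = 259.
The ceiling of 74 is above the equilibrium price 51, so it is not binding; the market clears at p* = 51, q* = 259.
Since the control does not bind, there is no shortage.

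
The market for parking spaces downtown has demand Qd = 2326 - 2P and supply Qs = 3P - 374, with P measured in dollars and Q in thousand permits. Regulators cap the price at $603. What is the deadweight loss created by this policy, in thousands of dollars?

In a free market, 2326 - 2P = 3P - 374 gives the equilibrium P* = 540, Q* = 1246.
The ceiling of 603 is above the equilibrium price 540, so it is not binding; the market clears at P* = 540, Q* = 1246.
Since the control does not bind, no trades are prevented and deadweight loss is zero.

0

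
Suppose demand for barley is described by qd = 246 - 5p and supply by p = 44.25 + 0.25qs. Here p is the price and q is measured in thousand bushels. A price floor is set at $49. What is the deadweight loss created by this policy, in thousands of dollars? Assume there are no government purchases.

22.5

Rearranging supply gives qs = 4p - 177. Without the control the market clears where 246 - 5p = 4p - 177, i.e. p* = 47 and q* = 11.
Because the floor (49) lies above the market-clearing price, it is binding.
At p = 49: qd = 246 - 5·49 = 1 and qs = 4·49 - 177 = 19.
Quantity traded falls to 1. At q = 1 the demand price is (246 - 1)/5 = 49 and the supply price is (177 + 1)/4 = 44.5.
Deadweight loss = ½ · (49 - 44.5) · (11 - 1) = ½ · 4.5 · 10 = 22.5.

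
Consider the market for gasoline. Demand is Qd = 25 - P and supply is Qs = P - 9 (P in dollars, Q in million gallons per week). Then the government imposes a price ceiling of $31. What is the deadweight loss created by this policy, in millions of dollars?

0

Setting quantity demanded equal to quantity supplied, 25 - P = P - 9, gives P* = 17 and Q* = 8.
Since 31 is above P* = 17, the ceiling does not bind and the free-market outcome prevails.
Since the control does not bind, no trades are prevented and deadweight loss is zero.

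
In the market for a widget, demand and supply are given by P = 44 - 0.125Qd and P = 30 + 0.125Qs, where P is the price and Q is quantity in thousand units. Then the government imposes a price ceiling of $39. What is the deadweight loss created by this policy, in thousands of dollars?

Rearranging demand gives Qd = 352 - 8P; rearranging supply gives Qs = 8P - 240. Setting quantity demanded equal to quantity supplied, 352 - 8P = 8P - 240, gives P* = 37 and Q* = 56.
Since 39 is above P* = 37, the ceiling does not bind and the free-market outcome prevails.
Since the control does not bind, no trades are prevented and deadweight loss is zero.

0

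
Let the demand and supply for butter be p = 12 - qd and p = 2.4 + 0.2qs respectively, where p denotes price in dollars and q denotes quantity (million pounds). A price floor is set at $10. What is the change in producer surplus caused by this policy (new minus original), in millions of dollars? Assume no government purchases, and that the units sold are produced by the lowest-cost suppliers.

Rearranging demand gives qd = 12 - p; rearranging supply gives qs = 5p - 12. Setting quantity demanded equal to quantity supplied, 12 - p = 5p - 12, gives p* = 4 and q* = 8.
Because the floor (10) lies above the market-clearing price, it is binding.
At p = 10: qd = 12 - 10 = 2 and qs = 5·10 - 12 = 38.
Producer surplus without the control is ½ · (4 - 2.4) · 8 = 6.4.
With the floor, 2 units are sold at 10. The supply price at q = 2 is 2.8, so PS = ½ · [(10 - 2.4) + (10 - 2.8)] · 2 = 14.8.
Change in producer surplus = 14.8 - 6.4 = 8.4.

8.4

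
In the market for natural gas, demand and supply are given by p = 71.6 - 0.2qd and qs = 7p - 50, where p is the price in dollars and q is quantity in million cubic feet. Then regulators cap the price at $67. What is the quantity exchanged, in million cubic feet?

Rearranging demand gives qd = 358 - 5p. Equilibrium: 358 - 5p = 7p - 50, so 408 = 12p and p* = 34, q* = 188.
The ceiling of 67 is above the equilibrium price 34, so it is not binding; the market clears at p* = 34, q* = 188.

188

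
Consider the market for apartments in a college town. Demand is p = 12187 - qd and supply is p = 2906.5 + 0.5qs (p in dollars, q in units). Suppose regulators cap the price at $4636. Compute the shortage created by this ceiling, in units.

4092

Rearranging demand gives qd = 12187 - p; rearranging supply gives qs = 2p - 5813. In a free market, 12187 - p = 2p - 5813 gives the equilibrium p* = 6000, q* = 6187.
Because the ceiling (4636) lies below the market-clearing price, it is binding.
At p = 4636: qd = 12187 - 4636 = 7551 and qs = 2·4636 - 5813 = 3459.
Shortage = qd - qs = 7551 - 3459 = 4092.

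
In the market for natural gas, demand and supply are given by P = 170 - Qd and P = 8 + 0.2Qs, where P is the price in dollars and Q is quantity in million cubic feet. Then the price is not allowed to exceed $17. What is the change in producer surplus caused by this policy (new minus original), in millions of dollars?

-1620

Rearranging demand gives Qd = 170 - P; rearranging supply gives Qs = 5P - 40. Setting quantity demanded equal to quantity supplied, 170 - P = 5P - 40, gives P* = 35 and Q* = 135.
Since 17 < 35, the ceiling is binding.
At P = 17: Qd = 170 - 17 = 153 and Qs = 5·17 - 40 = 45.
Producer surplus without the control is ½ · (35 - 8) · 135 = 1822.5.
With the ceiling, producers sell 45 units at 17, so PS = ½ · (17 - 8) · 45 = 202.5.
Change in producer surplus = 202.5 - 1822.5 = -1620.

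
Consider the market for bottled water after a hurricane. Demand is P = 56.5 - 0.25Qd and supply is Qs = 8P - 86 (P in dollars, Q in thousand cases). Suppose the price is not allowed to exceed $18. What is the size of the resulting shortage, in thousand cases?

Rearranging demand gives Qd = 226 - 4P. In a free market, 226 - 4P = 8P - 86 gives the equilibrium P* = 26, Q* = 122.
The ceiling of 18 is below the equilibrium price 26, so it binds.
At P = 18: Qd = 226 - 4·18 = 154 and Qs = 8·18 - 86 = 58.
Shortage = Qd - Qs = 154 - 58 = 96.

96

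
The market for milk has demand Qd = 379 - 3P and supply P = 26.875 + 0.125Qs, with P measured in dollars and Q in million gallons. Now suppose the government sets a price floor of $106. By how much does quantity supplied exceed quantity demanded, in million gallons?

572

Rearranging supply gives Qs = 8P - 215. Without the control the market clears where 379 - 3P = 8P - 215, i.e. P* = 54 and Q* = 217.
The floor of 106 is above the equilibrium price 54, so it binds.
At P = 106: Qd = 379 - 3·106 = 61 and Qs = 8·106 - 215 = 633.
Surplus = Qs - Qd = 633 - 61 = 572.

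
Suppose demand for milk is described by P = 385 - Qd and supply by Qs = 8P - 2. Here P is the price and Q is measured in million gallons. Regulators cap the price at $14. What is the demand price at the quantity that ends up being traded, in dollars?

275

Rearranging demand gives Qd = 385 - P. Without the control the market clears where 385 - P = 8P - 2, i.e. P* = 43 and Q* = 342.
Because the ceiling (14) lies below the market-clearing price, it is binding.
At P = 14: Qd = 385 - 14 = 371 and Qs = 8·14 - 2 = 110.
Only 110 units reach the market. On the demand curve, the marginal buyer's willingness to pay at Q = 110 is (385 - 110) = 275.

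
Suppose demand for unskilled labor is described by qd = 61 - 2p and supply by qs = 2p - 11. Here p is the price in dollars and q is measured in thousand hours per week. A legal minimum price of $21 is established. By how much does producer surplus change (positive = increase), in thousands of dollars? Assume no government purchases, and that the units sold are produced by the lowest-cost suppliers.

48

Without the control the market clears where 61 - 2p = 2p - 11, i.e. p* = 18 and q* = 25.
Since 21 > 18, the floor is binding.
At p = 21: qd = 61 - 2·21 = 19 and qs = 2·21 - 11 = 31.
Producer surplus without the control is ½ · (18 - 5.5) · 25 = 156.25.
With the floor, 19 units are sold at 21. The supply price at q = 19 is 15, so PS = ½ · [(21 - 5.5) + (21 - 15)] · 19 = 204.25.
Change in producer surplus = 204.25 - 156.25 = 48.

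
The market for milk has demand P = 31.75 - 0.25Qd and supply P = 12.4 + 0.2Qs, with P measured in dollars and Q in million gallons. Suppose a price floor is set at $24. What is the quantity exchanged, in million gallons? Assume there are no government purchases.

Rearranging demand gives Qd = 127 - 4P; rearranging supply gives Qs = 5P - 62. Without the control the market clears where 127 - 4P = 5P - 62, i.e. P* = 21 and Q* = 43.
Because the floor (24) lies above the market-clearing price, it is binding.
At P = 24: Qd = 127 - 4·24 = 31 and Qs = 5·24 - 62 = 58.
The quantity actually transacted is the short side, demand: 31.

31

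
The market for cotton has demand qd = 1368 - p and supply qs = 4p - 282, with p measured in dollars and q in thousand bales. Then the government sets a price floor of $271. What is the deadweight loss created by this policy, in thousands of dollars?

0

Without the control the market clears where 1368 - p = 4p - 282, i.e. p* = 330 and q* = 1038.
Since 271 is below p* = 330, the floor does not bind and the free-market outcome prevails.
Since the control does not bind, no trades are prevented and deadweight loss is zero.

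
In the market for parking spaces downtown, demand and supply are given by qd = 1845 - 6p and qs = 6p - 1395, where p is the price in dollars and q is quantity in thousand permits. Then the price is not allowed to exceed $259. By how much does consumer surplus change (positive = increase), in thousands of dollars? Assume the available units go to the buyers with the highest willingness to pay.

Equilibrium: 1845 - 6p = 6p - 1395, so 3240 = 12p and p* = 270, q* = 225.
Since 259 < 270, the ceiling is binding.
At p = 259: qd = 1845 - 6·259 = 291 and qs = 6·259 - 1395 = 159.
Consumer surplus without the control is ½ · (307.5 - 270) · 225 = 4218.75.
With the ceiling, 159 units are sold at 259 (assume they go to the highest-value buyers). The demand price at q = 159 is 281, so CS = ½ · [(307.5 - 259) + (281 - 259)] · 159 = 5604.75.
Change in consumer surplus = 5604.75 - 4218.75 = 1386.

1386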